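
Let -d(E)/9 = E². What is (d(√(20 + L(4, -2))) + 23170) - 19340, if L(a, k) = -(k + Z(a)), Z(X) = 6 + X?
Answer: 3722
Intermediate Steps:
L(a, k) = -6 - a - k (L(a, k) = -(k + (6 + a)) = -(6 + a + k) = -6 - a - k)
d(E) = -9*E²
(d(√(20 + L(4, -2))) + 23170) - 19340 = (-9*(√(20 + (-6 - 1*4 - 1*(-2))))² + 23170) - 19340 = (-9*(√(20 + (-6 - 4 + 2)))² + 23170) - 19340 = (-9*(√(20 - 8))² + 23170) - 19340 = (-9*(√12)² + 23170) - 19340 = (-9*(2*√3)² + 23170) - 19340 = (-9*12 + 23170) - 19340 = (-108 + 23170) - 19340 = 23062 - 19340 = 3722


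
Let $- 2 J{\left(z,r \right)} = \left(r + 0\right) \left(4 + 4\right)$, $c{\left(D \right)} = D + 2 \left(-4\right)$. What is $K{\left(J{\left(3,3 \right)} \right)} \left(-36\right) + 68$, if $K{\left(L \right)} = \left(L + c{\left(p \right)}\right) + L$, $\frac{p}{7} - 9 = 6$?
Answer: $-2560$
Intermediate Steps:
$p = 105$ ($p = 63 + 7 \cdot 6 = 63 + 42 = 105$)
$c{\left(D \right)} = -8 + D$ ($c{\left(D \right)} = D - 8 = -8 + D$)
$J{\left(z,r \right)} = - 4 r$ ($J{\left(z,r \right)} = - \frac{\left(r + 0\right) \left(4 + 4\right)}{2} = - \frac{r 8}{2} = - \frac{8 r}{2} = - 4 r$)
$K{\left(L \right)} = 97 + 2 L$ ($K{\left(L \right)} = \left(L + \left(-8 + 105\right)\right) + L = \left(L + 97\right) + L = \left(97 + L\right) + L = 97 + 2 L$)
$K{\left(J{\left(3,3 \right)} \right)} \left(-36\right) + 68 = \left(97 + 2 \left(\left(-4\right) 3\right)\right) \left(-36\right) + 68 = \left(97 + 2 \left(-12\right)\right) \left(-36\right) + 68 = \left(97 - 24\right) \left(-36\right) + 68 = 73 \left(-36\right) + 68 = -2628 + 68 = -2560$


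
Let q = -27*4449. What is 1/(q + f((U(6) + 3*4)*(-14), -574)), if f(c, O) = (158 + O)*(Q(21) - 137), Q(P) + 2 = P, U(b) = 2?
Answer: -1/71035 ≈ -1.4078e-5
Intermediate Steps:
Q(P) = -2 + P
f(c, O) = -18644 - 118*O (f(c, O) = (158 + O)*((-2 + 21) - 137) = (158 + O)*(19 - 137) = (158 + O)*(-118) = -18644 - 118*O)
q = -120123
1/(q + f((U(6) + 3*4)*(-14), -574)) = 1/(-120123 + (-18644 - 118*(-574))) = 1/(-120123 + (-18644 + 67732)) = 1/(-120123 + 49088) = 1/(-71035) = -1/71035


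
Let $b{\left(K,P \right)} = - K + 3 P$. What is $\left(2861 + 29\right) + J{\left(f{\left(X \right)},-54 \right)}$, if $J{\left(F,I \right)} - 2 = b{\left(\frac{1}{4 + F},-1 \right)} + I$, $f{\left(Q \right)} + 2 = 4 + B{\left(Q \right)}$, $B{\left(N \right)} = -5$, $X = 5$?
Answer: $2834$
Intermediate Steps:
$f{\left(Q \right)} = -3$ ($f{\left(Q \right)} = -2 + \left(4 - 5\right) = -2 - 1 = -3$)
$J{\left(F,I \right)} = -1 + I - \frac{1}{4 + F}$ ($J{\left(F,I \right)} = 2 + \left(\left(- \frac{1}{4 + F} + 3 \left(-1\right)\right) + I\right) = 2 - \left(3 + \frac{1}{4 + F} - I\right) = -1 + I - \frac{1}{4 + F}$)
$\left(2861 + 29\right) + J{\left(f{\left(X \right)},-54 \right)} = \left(2861 + 29\right) + \frac{-1 + \left(-1 - 54\right) \left(4 - 3\right)}{4 - 3} = 2890 + \frac{-1 - 55}{1} = 2890 + 1 \left(-1 - 55\right) = 2890 + 1 \left(-56\right) = 2890 - 56 = 2834$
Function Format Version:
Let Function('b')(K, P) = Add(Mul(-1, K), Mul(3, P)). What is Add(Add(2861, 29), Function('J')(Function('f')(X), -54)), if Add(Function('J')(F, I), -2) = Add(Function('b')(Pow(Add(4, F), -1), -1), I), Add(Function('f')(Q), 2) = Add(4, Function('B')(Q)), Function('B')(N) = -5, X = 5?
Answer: 2834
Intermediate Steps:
Function('f')(Q) = -3 (Function('f')(Q) = Add(-2, Add(4, -5)) = Add(-2, -1) = -3)
Function('J')(F, I) = Add(-1, I, Mul(-1, Pow(Add(4, F), -1))) (Function('J')(F, I) = Add(2, Add(Add(Mul(-1, Pow(Add(4, F), -1)), Mul(3, -1)), I)) = Add(2, Add(Add(Mul(-1, Pow(Add(4, F), -1)), -3), I)) = Add(2, Add(Add(-3, Mul(-1, Pow(Add(4, F), -1))), I)) = Add(2, Add(-3, I, Mul(-1, Pow(Add(4, F), -1)))) = Add(-1, I, Mul(-1, Pow(Add(4, F), -1))))
Add(Add(2861, 29), Function('J')(Function('f')(X), -54)) = Add(Add(2861, 29), Mul(Pow(Add(4, -3), -1), Add(-1, Mul(Add(-1, -54), Add(4, -3))))) = Add(2890, Mul(Pow(1, -1), Add(-1, Mul(-55, 1)))) = Add(2890, Mul(1, Add(-1, -55))) = Add(2890, Mul(1, -56)) = Add(2890, -56) = 2834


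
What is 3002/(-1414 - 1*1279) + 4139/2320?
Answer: 4181687/6247760 ≈ 0.66931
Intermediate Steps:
3002/(-1414 - 1*1279) + 4139/2320 = 3002/(-1414 - 1279) + 4139*(1/2320) = 3002/(-2693) + 4139/2320 = 3002*(-1/2693) + 4139/2320 = -3002/2693 + 4139/2320 = 4181687/6247760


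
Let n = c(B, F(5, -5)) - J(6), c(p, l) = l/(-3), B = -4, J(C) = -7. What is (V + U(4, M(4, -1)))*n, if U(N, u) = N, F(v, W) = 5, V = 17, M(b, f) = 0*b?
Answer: 112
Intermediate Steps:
M(b, f) = 0
c(p, l) = -l/3 (c(p, l) = l*(-⅓) = -l/3)
n = 16/3 (n = -⅓*5 - 1*(-7) = -5/3 + 7 = 16/3 ≈ 5.3333)
(V + U(4, M(4, -1)))*n = (17 + 4)*(16/3) = 21*(16/3) = 112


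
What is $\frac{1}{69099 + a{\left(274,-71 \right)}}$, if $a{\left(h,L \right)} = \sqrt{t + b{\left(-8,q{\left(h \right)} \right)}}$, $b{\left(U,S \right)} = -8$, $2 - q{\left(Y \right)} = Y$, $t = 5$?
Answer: $\frac{23033}{1591557268} - \frac{i \sqrt{3}}{4774671804} \approx 1.4472 \cdot 10^{-5} - 3.6276 \cdot 10^{-10} i$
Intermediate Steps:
$q{\left(Y \right)} = 2 - Y$
$a{\left(h,L \right)} = i \sqrt{3}$ ($a{\left(h,L \right)} = \sqrt{5 - 8} = \sqrt{-3} = i \sqrt{3}$)
$\frac{1}{69099 + a{\left(274,-71 \right)}} = \frac{1}{69099 + i \sqrt{3}}$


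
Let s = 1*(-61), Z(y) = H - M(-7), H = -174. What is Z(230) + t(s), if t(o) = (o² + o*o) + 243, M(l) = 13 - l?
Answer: 7491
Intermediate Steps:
Z(y) = -194 (Z(y) = -174 - (13 - 1*(-7)) = -174 - (13 + 7) = -174 - 1*20 = -174 - 20 = -194)
s = -61
t(o) = 243 + 2*o² (t(o) = (o² + o²) + 243 = 2*o² + 243 = 243 + 2*o²)
Z(230) + t(s) = -194 + (243 + 2*(-61)²) = -194 + (243 + 2*3721) = -194 + (243 + 7442) = -194 + 7685 = 7491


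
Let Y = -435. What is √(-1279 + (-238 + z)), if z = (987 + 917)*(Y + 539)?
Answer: √196499 ≈ 443.28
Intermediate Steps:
z = 198016 (z = (987 + 917)*(-435 + 539) = 1904*104 = 198016)
√(-1279 + (-238 + z)) = √(-1279 + (-238 + 198016)) = √(-1279 + 197778) = √196499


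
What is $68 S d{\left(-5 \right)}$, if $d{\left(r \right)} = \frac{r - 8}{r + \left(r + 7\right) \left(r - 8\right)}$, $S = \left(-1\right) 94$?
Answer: $- \frac{83096}{31} \approx -2680.5$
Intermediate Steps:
$S = -94$
$d{\left(r \right)} = \frac{-8 + r}{r + \left(-8 + r\right) \left(7 + r\right)}$ ($d{\left(r \right)} = \frac{-8 + r}{r + \left(7 + r\right) \left(-8 + r\right)} = \frac{-8 + r}{r + \left(-8 + r\right) \left(7 + r\right)}$)
$68 S d{\left(-5 \right)} = 68 \left(-94\right) \frac{-8 - 5}{-56 + \left(-5\right)^{2}} = - 6392 \frac{1}{-56 + 25} \left(-13\right) = - 6392 \frac{1}{-31} \left(-13\right) = - 6392 \left(\left(- \frac{1}{31}\right) \left(-13\right)\right) = \left(-6392\right) \frac{13}{31} = - \frac{83096}{31}$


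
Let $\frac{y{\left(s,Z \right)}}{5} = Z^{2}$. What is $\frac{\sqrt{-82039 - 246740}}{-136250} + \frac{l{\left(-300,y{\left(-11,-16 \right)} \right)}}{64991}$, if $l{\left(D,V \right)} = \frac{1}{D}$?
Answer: $- \frac{1}{19497300} - \frac{27 i \sqrt{451}}{136250} \approx -5.1289 \cdot 10^{-8} - 0.0042084 i$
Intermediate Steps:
$y{\left(s,Z \right)} = 5 Z^{2}$
$\frac{\sqrt{-82039 - 246740}}{-136250} + \frac{l{\left(-300,y{\left(-11,-16 \right)} \right)}}{64991} = \frac{\sqrt{-82039 - 246740}}{-136250} + \frac{1}{\left(-300\right) 64991} = \sqrt{-328779} \left(- \frac{1}{136250}\right) - \frac{1}{19497300} = 27 i \sqrt{451} \left(- \frac{1}{136250}\right) - \frac{1}{19497300} = - \frac{27 i \sqrt{451}}{136250} - \frac{1}{19497300} = - \frac{1}{19497300} - \frac{27 i \sqrt{451}}{136250}$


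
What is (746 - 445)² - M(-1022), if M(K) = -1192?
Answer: 91793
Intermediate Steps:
(746 - 445)² - M(-1022) = (746 - 445)² - 1*(-1192) = 301² + 1192 = 90601 + 1192 = 91793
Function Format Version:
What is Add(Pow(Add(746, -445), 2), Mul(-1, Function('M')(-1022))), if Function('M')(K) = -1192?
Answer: 91793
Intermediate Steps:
Add(Pow(Add(746, -445), 2), Mul(-1, Function('M')(-1022))) = Add(Pow(Add(746, -445), 2), Mul(-1, -1192)) = Add(Pow(301, 2), 1192) = Add(90601, 1192) = 91793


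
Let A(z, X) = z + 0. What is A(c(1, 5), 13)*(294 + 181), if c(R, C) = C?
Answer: 2375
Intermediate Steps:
A(z, X) = z
A(c(1, 5), 13)*(294 + 181) = 5*(294 + 181) = 5*475 = 2375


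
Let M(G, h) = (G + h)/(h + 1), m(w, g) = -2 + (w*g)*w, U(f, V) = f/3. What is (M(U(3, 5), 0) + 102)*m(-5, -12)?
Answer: -31106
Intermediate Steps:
U(f, V) = f/3 (U(f, V) = f*(1/3) = f/3)
m(w, g) = -2 + g*w**2 (m(w, g) = -2 + (g*w)*w = -2 + g*w**2)
M(G, h) = (G + h)/(1 + h)
(M(U(3, 5), 0) + 102)*m(-5, -12) = (((1/3)*3 + 0)/(1 + 0) + 102)*(-2 - 12*(-5)**2) = ((1 + 0)/1 + 102)*(-2 - 12*25) = (1*1 + 102)*(-2 - 300) = (1 + 102)*(-302) = 103*(-302) = -31106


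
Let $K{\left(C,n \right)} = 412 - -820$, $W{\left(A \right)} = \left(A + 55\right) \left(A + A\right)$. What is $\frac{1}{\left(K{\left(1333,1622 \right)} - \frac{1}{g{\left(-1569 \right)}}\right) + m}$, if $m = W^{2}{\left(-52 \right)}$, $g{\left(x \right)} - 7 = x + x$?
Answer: $\frac{3131}{308641457} \approx 1.0144 \cdot 10^{-5}$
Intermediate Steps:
$g{\left(x \right)} = 7 + 2 x$ ($g{\left(x \right)} = 7 + \left(x + x\right) = 7 + 2 x$)
$W{\left(A \right)} = 2 A \left(55 + A\right)$ ($W{\left(A \right)} = \left(55 + A\right) 2 A = 2 A \left(55 + A\right)$)
$K{\left(C,n \right)} = 1232$ ($K{\left(C,n \right)} = 412 + 820 = 1232$)
$m = 97344$ ($m = \left(2 \left(-52\right) \left(55 - 52\right)\right)^{2} = \left(2 \left(-52\right) 3\right)^{2} = \left(-312\right)^{2} = 97344$)
$\frac{1}{\left(K{\left(1333,1622 \right)} - \frac{1}{g{\left(-1569 \right)}}\right) + m} = \frac{1}{\left(1232 - \frac{1}{7 + 2 \left(-1569\right)}\right) + 97344} = \frac{1}{\left(1232 - \frac{1}{7 - 3138}\right) + 97344} = \frac{1}{\left(1232 - \frac{1}{-3131}\right) + 97344} = \frac{1}{\left(1232 - - \frac{1}{3131}\right) + 97344} = \frac{1}{\left(1232 + \frac{1}{3131}\right) + 97344} = \frac{1}{\frac{3857393}{3131} + 97344} = \frac{1}{\frac{308641457}{3131}} = \frac{3131}{308641457}$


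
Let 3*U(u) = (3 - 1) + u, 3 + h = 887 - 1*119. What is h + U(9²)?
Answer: 2378/3 ≈ 792.67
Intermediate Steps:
h = 765 (h = -3 + (887 - 1*119) = -3 + (887 - 119) = -3 + 768 = 765)
U(u) = ⅔ + u/3 (U(u) = ((3 - 1) + u)/3 = (2 + u)/3 = ⅔ + u/3)
h + U(9²) = 765 + (⅔ + (⅓)*9²) = 765 + (⅔ + (⅓)*81) = 765 + (⅔ + 27) = 765 + 83/3 = 2378/3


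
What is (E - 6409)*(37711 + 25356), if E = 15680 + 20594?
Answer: 1883495955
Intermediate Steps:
E = 36274
(E - 6409)*(37711 + 25356) = (36274 - 6409)*(37711 + 25356) = 29865*63067 = 1883495955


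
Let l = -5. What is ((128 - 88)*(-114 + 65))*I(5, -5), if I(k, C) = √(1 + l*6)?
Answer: -1960*I*√29 ≈ -10555.0*I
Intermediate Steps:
I(k, C) = I*√29 (I(k, C) = √(1 - 5*6) = √(1 - 30) = √(-29) = I*√29)
((128 - 88)*(-114 + 65))*I(5, -5) = ((128 - 88)*(-114 + 65))*(I*√29) = (40*(-49))*(I*√29) = -1960*I*√29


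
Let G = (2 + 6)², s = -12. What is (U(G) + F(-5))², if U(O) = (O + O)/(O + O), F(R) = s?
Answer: 121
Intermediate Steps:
F(R) = -12
G = 64 (G = 8² = 64)
U(O) = 1 (U(O) = (2*O)/((2*O)) = (2*O)*(1/(2*O)) = 1)
(U(G) + F(-5))² = (1 - 12)² = (-11)² = 121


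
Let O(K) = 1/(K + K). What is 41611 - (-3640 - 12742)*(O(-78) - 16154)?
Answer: -20638279117/78 ≈ -2.6459e+8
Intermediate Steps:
O(K) = 1/(2*K)
41611 - (-3640 - 12742)*(O(-78) - 16154) = 41611 - (-3640 - 12742)*((1/2)/(-78) - 16154) = 41611 - (-16382)*((1/2)*(-1/78) - 16154) = 41611 - (-16382)*(-1/156 - 16154) = 41611 - (-16382)*(-2520025)/156 = 41611 - 1*20641524775/78 = 41611 - 20641524775/78 = -20638279117/78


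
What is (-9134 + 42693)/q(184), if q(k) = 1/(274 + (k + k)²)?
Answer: 4553889182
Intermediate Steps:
q(k) = 1/(274 + 4*k²) (q(k) = 1/(274 + (2*k)²) = 1/(274 + 4*k²))
(-9134 + 42693)/q(184) = (-9134 + 42693)/((1/(2*(137 + 2*184²)))) = 33559/((1/(2*(137 + 2*33856)))) = 33559/((1/(2*(137 + 67712)))) = 33559/(((½)/67849)) = 33559/(((½)*(1/67849))) = 33559/(1/135698) = 33559*135698 = 4553889182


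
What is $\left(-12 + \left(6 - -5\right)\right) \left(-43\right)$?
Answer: $43$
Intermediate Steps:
$\left(-12 + \left(6 - -5\right)\right) \left(-43\right) = \left(-12 + \left(6 + 5\right)\right) \left(-43\right) = \left(-12 + 11\right) \left(-43\right) = \left(-1\right) \left(-43\right) = 43$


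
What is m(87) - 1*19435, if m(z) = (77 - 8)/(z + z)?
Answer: -1127207/58 ≈ -19435.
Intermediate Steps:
m(z) = 69/(2*z) (m(z) = 69/((2*z)) = 69*(1/(2*z)) = 69/(2*z))
m(87) - 1*19435 = (69/2)/87 - 1*19435 = (69/2)*(1/87) - 19435 = 23/58 - 19435 = -1127207/58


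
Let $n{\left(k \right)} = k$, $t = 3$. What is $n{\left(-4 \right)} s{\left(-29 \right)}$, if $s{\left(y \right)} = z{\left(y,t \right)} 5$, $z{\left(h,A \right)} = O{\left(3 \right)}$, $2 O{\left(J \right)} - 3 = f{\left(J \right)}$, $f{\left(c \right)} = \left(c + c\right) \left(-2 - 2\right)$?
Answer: $210$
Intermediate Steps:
$f{\left(c \right)} = - 8 c$ ($f{\left(c \right)} = 2 c \left(-4\right) = - 8 c$)
$O{\left(J \right)} = \frac{3}{2} - 4 J$ ($O{\left(J \right)} = \frac{3}{2} + \frac{\left(-8\right) J}{2} = \frac{3}{2} - 4 J$)
$z{\left(h,A \right)} = - \frac{21}{2}$ ($z{\left(h,A \right)} = \frac{3}{2} - 12 = - \frac{21}{2}$)
$s{\left(y \right)} = - \frac{105}{2}$ ($s{\left(y \right)} = \left(- \frac{21}{2}\right) 5 = - \frac{105}{2}$)
$n{\left(-4 \right)} s{\left(-29 \right)} = \left(-4\right) \left(- \frac{105}{2}\right) = 210$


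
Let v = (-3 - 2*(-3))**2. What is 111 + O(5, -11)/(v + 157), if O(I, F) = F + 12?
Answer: 18427/166 ≈ 111.01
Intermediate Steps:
v = 9 (v = (-3 + 6)**2 = 3**2 = 9)
O(I, F) = 12 + F
111 + O(5, -11)/(v + 157) = 111 + (12 - 11)/(9 + 157) = 111 + 1/166 = 18427/166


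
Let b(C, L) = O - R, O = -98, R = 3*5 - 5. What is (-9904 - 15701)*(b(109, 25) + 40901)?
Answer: -1044504765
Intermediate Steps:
R = 10 (R = 15 - 5 = 10)
b(C, L) = -108 (b(C, L) = -98 - 1*10 = -98 - 10 = -108)
(-9904 - 15701)*(b(109, 25) + 40901) = (-9904 - 15701)*(-108 + 40901) = -25605*40793 = -1044504765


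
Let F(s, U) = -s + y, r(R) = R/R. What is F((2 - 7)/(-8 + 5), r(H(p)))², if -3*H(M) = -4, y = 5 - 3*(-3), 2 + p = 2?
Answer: 1369/9 ≈ 152.11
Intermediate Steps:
p = 0 (p = -2 + 2 = 0)
y = 14 (y = 5 + 9 = 14)
H(M) = 4/3 (H(M) = -⅓*(-4) = 4/3)
r(R) = 1
F(s, U) = 14 - s (F(s, U) = -s + 14 = 14 - s)
F((2 - 7)/(-8 + 5), r(H(p)))² = (14 - (2 - 7)/(-8 + 5))² = (14 - (-5)/(-3))² = (14 - (-5)*(-1)/3)² = (14 - 1*5/3)² = (14 - 5/3)² = (37/3)² = 1369/9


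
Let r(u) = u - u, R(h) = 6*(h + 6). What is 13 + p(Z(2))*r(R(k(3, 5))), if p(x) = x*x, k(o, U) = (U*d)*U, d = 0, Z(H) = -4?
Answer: 13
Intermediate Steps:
k(o, U) = 0 (k(o, U) = (U*0)*U = 0*U = 0)
R(h) = 36 + 6*h (R(h) = 6*(6 + h) = 36 + 6*h)
p(x) = x²
r(u) = 0
13 + p(Z(2))*r(R(k(3, 5))) = 13 + (-4)²*0 = 13 + 16*0 = 13 + 0 = 13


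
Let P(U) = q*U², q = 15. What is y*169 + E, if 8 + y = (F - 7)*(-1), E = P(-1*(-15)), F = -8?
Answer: 4558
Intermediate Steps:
P(U) = 15*U²
E = 3375 (E = 15*(-1*(-15))² = 15*15² = 15*225 = 3375)
y = 7 (y = -8 + (-8 - 7)*(-1) = -8 - 15*(-1) = -8 + 15 = 7)
y*169 + E = 7*169 + 3375 = 1183 + 3375 = 4558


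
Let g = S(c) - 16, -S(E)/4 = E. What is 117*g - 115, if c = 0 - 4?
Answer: -115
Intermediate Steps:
c = -4
S(E) = -4*E
g = 0 (g = -4*(-4) - 16 = 16 - 16 = 0)
117*g - 115 = 117*0 - 115 = 0 - 115 = -115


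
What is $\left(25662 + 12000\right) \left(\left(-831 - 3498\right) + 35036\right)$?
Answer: $1156487034$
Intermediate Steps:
$\left(25662 + 12000\right) \left(\left(-831 - 3498\right) + 35036\right) = 37662 \left(\left(-831 - 3498\right) + 35036\right) = 37662 \left(-4329 + 35036\right) = 37662 \cdot 30707 = 1156487034$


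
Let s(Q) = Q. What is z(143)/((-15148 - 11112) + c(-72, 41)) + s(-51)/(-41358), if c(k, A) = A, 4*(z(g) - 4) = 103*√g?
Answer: 390579/361455134 - 103*√143/104876 ≈ -0.010664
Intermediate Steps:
z(g) = 4 + 103*√g/4 (z(g) = 4 + (103*√g)/4 = 4 + 103*√g/4)
z(143)/((-15148 - 11112) + c(-72, 41)) + s(-51)/(-41358) = (4 + 103*√143/4)/((-15148 - 11112) + 41) - 51/(-41358) = (4 + 103*√143/4)/(-26260 + 41) - 51*(-1/41358) = (4 + 103*√143/4)/(-26219) + 17/13786 = (4 + 103*√143/4)*(-1/26219) + 17/13786 = (-4/26219 - 103*√143/104876) + 17/13786 = 390579/361455134 - 103*√143/104876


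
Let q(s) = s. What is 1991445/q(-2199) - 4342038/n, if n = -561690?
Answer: -61612588916/68619795 ≈ -897.88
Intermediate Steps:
1991445/q(-2199) - 4342038/n = 1991445/(-2199) - 4342038/(-561690) = 1991445*(-1/2199) - 4342038*(-1/561690) = -663815/733 + 723673/93615 = -61612588916/68619795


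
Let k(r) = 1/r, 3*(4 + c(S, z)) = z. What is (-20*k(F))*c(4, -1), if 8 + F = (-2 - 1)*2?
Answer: -130/21 ≈ -6.1905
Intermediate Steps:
F = -14 (F = -8 + (-2 - 1)*2 = -8 - 3*2 = -8 - 6 = -14)
c(S, z) = -4 + z/3
k(r) = 1/r
(-20*k(F))*c(4, -1) = (-20/(-14))*(-4 + (1/3)*(-1)) = (-20*(-1/14))*(-4 - 1/3) = (10/7)*(-13/3) = -130/21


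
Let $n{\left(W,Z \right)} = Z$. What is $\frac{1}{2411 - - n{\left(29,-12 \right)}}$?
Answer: $\frac{1}{2399} \approx 0.00041684$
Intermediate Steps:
$\frac{1}{2411 - - n{\left(29,-12 \right)}} = \frac{1}{2411 - \left(-1\right) \left(-12\right)} = \frac{1}{2411 - 12} = \frac{1}{2399}$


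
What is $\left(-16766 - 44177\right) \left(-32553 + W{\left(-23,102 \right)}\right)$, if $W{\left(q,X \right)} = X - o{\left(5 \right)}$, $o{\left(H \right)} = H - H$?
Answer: $1977661293$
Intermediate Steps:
$o{\left(H \right)} = 0$
$W{\left(q,X \right)} = X$ ($W{\left(q,X \right)} = X - 0 = X + 0 = X$)
$\left(-16766 - 44177\right) \left(-32553 + W{\left(-23,102 \right)}\right) = \left(-16766 - 44177\right) \left(-32553 + 102\right) = \left(-60943\right) \left(-32451\right) = 1977661293$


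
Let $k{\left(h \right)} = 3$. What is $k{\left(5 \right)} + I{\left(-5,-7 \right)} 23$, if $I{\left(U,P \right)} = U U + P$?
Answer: $417$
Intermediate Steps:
$I{\left(U,P \right)} = P + U^{2}$ ($I{\left(U,P \right)} = U^{2} + P = P + U^{2}$)
$k{\left(5 \right)} + I{\left(-5,-7 \right)} 23 = 3 + \left(-7 + \left(-5\right)^{2}\right) 23 = 3 + \left(-7 + 25\right) 23 = 3 + 18 \cdot 23 = 3 + 414 = 417$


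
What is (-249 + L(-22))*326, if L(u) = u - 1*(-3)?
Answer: -87368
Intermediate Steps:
L(u) = 3 + u (L(u) = u + 3 = 3 + u)
(-249 + L(-22))*326 = (-249 + (3 - 22))*326 = (-249 - 19)*326 = -268*326 = -87368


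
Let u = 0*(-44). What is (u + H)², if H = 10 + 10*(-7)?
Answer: 3600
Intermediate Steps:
u = 0
H = -60 (H = 10 - 70 = -60)
(u + H)² = (0 - 60)² = (-60)² = 3600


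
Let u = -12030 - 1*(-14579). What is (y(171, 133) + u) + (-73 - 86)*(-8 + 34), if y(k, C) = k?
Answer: -1414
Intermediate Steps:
u = 2549 (u = -12030 + 14579 = 2549)
(y(171, 133) + u) + (-73 - 86)*(-8 + 34) = (171 + 2549) + (-73 - 86)*(-8 + 34) = 2720 - 159*26 = 2720 - 4134 = -1414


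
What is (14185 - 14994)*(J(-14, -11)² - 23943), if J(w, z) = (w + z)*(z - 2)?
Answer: -66080738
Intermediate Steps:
J(w, z) = (-2 + z)*(w + z) (J(w, z) = (w + z)*(-2 + z) = (-2 + z)*(w + z))
(14185 - 14994)*(J(-14, -11)² - 23943) = (14185 - 14994)*(((-11)² - 2*(-14) - 2*(-11) - 14*(-11))² - 23943) = -809*((121 + 28 + 22 + 154)² - 23943) = -809*(325² - 23943) = -809*(105625 - 23943) = -809*81682 = -66080738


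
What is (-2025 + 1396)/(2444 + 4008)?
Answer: -629/6452 ≈ -0.097489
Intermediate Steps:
(-2025 + 1396)/(2444 + 4008) = -629/6452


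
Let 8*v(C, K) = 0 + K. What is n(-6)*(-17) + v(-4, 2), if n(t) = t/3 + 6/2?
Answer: -67/4 ≈ -16.750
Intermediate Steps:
v(C, K) = K/8 (v(C, K) = (0 + K)/8 = K/8)
n(t) = 3 + t/3 (n(t) = t*(⅓) + 6*(½) = t/3 + 3 = 3 + t/3)
n(-6)*(-17) + v(-4, 2) = (3 + (⅓)*(-6))*(-17) + (⅛)*2 = (3 - 2)*(-17) + ¼ = 1*(-17) + ¼ = -17 + ¼ = -67/4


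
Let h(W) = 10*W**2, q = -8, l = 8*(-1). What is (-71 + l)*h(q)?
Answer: -50560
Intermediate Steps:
l = -8
(-71 + l)*h(q) = (-71 - 8)*(10*(-8)**2) = -790*64 = -79*640 = -50560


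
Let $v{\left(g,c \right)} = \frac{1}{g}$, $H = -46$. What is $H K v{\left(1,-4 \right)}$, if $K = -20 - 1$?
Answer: $966$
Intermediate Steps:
$K = -21$
$H K v{\left(1,-4 \right)} = \frac{\left(-46\right) \left(-21\right)}{1} = 966 \cdot 1 = 966$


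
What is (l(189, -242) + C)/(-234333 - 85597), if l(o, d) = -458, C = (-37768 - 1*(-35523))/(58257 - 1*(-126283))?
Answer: 16904313/11807976440 ≈ 0.0014316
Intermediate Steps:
C = -449/36908 (C = (-37768 + 35523)/(58257 + 126283) = -2245/184540 = -2245*1/184540 = -449/36908 ≈ -0.012165)
(l(189, -242) + C)/(-234333 - 85597) = (-458 - 449/36908)/(-234333 - 85597) = -16904313/36908/(-319930) = -16904313/36908*(-1/319930) = 16904313/11807976440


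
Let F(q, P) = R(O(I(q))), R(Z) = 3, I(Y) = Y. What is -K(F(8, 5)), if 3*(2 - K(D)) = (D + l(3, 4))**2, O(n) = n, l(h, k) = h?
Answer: 10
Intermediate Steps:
F(q, P) = 3
K(D) = 2 - (3 + D)**2/3 (K(D) = 2 - (D + 3)**2/3 = 2 - (3 + D)**2/3)
-K(F(8, 5)) = -(2 - (3 + 3)**2/3) = -(2 - 1/3*6**2) = -(2 - 1/3*36) = -(2 - 12) = -1*(-10) = 10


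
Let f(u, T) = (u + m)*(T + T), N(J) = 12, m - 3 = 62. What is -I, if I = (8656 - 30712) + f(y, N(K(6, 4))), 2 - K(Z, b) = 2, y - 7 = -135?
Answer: 23568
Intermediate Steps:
m = 65 (m = 3 + 62 = 65)
y = -128 (y = 7 - 135 = -128)
K(Z, b) = 0 (K(Z, b) = 2 - 1*2 = 2 - 2 = 0)
f(u, T) = 2*T*(65 + u) (f(u, T) = (u + 65)*(T + T) = (65 + u)*(2*T) = 2*T*(65 + u))
I = -23568 (I = (8656 - 30712) + 2*12*(65 - 128) = -22056 + 2*12*(-63) = -22056 - 1512 = -23568)
-I = -1*(-23568) = 23568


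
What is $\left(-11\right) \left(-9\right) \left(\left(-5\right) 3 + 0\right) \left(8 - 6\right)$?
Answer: $-2970$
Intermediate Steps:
$\left(-11\right) \left(-9\right) \left(\left(-5\right) 3 + 0\right) \left(8 - 6\right) = 99 \left(-15 + 0\right) \left(8 - 6\right) = 99 \left(-15\right) 2 = \left(-1485\right) 2 = -2970$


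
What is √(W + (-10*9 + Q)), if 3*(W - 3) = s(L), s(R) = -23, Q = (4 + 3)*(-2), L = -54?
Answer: I*√978/3 ≈ 10.424*I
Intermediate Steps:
Q = -14 (Q = 7*(-2) = -14)
W = -14/3 (W = 3 + (⅓)*(-23) = 3 - 23/3 = -14/3 ≈ -4.6667)
√(W + (-10*9 + Q)) = √(-14/3 + (-10*9 - 14)) = √(-14/3 + (-90 - 14)) = √(-14/3 - 104) = √(-326/3) = I*√978/3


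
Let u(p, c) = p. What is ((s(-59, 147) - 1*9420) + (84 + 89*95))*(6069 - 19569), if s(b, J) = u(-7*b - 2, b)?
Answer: 6345000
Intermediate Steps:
s(b, J) = -2 - 7*b (s(b, J) = -7*b - 2 = -2 - 7*b)
((s(-59, 147) - 1*9420) + (84 + 89*95))*(6069 - 19569) = (((-2 - 7*(-59)) - 1*9420) + (84 + 89*95))*(6069 - 19569) = (((-2 + 413) - 9420) + (84 + 8455))*(-13500) = ((411 - 9420) + 8539)*(-13500) = (-9009 + 8539)*(-13500) = -470*(-13500) = 6345000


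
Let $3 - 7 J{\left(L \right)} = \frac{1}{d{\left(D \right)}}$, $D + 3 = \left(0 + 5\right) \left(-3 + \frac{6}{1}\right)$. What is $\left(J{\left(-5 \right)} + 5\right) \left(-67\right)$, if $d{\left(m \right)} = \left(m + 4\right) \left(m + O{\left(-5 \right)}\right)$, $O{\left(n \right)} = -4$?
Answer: $- \frac{325821}{896} \approx -363.64$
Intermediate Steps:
$D = 12$ ($D = -3 + \left(0 + 5\right) \left(-3 + \frac{6}{1}\right) = -3 + 5 \left(-3 + 6 \cdot 1\right) = -3 + 5 \left(-3 + 6\right) = -3 + 5 \cdot 3 = -3 + 15 = 12$)
$d{\left(m \right)} = \left(-4 + m\right) \left(4 + m\right)$ ($d{\left(m \right)} = \left(m + 4\right) \left(m - 4\right) = \left(4 + m\right) \left(-4 + m\right) = \left(-4 + m\right) \left(4 + m\right)$)
$J{\left(L \right)} = \frac{383}{896}$ ($J{\left(L \right)} = \frac{3}{7} - \frac{1}{7 \left(-16 + 12^{2}\right)} = \frac{3}{7} - \frac{1}{7 \left(-16 + 144\right)} = \frac{3}{7} - \frac{1}{7 \cdot 128} = \frac{3}{7} - \frac{1}{896} = \frac{383}{896}$)
$\left(J{\left(-5 \right)} + 5\right) \left(-67\right) = \left(\frac{383}{896} + 5\right) \left(-67\right) = \frac{4863}{896} \left(-67\right) = - \frac{325821}{896}$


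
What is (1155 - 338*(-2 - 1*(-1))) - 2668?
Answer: -1175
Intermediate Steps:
(1155 - 338*(-2 - 1*(-1))) - 2668 = (1155 - 338*(-2 + 1)) - 2668 = (1155 - 338*(-1)) - 2668 = (1155 + 338) - 2668 = 1493 - 2668 = -1175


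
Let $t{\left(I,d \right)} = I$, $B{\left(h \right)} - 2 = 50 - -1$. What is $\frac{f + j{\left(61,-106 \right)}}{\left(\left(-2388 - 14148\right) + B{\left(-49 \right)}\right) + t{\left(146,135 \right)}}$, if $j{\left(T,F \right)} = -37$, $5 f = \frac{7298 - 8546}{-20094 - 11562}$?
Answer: $\frac{243963}{107742515} \approx 0.0022643$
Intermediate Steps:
$B{\left(h \right)} = 53$ ($B{\left(h \right)} = 2 + \left(50 - -1\right) = 2 + \left(50 + 1\right) = 2 + 51 = 53$)
$f = \frac{52}{6595}$ ($f = \frac{\left(7298 - 8546\right) \frac{1}{-20094 - 11562}}{5} = \frac{\left(-1248\right) \frac{1}{-31656}}{5} = \frac{\left(-1248\right) \left(- \frac{1}{31656}\right)}{5} = \frac{1}{5} \cdot \frac{52}{1319} = \frac{52}{6595} \approx 0.0078848$)
$\frac{f + j{\left(61,-106 \right)}}{\left(\left(-2388 - 14148\right) + B{\left(-49 \right)}\right) + t{\left(146,135 \right)}} = \frac{\frac{52}{6595} - 37}{\left(\left(-2388 - 14148\right) + 53\right) + 146} = - \frac{243963}{6595 \left(\left(-16536 + 53\right) + 146\right)} = - \frac{243963}{6595 \left(-16483 + 146\right)} = - \frac{243963}{6595 \left(-16337\right)} = \left(- \frac{243963}{6595}\right) \left(- \frac{1}{16337}\right) = \frac{243963}{107742515}$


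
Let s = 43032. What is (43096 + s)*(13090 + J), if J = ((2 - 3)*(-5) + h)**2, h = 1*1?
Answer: 1130516128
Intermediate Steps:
h = 1
J = 36 (J = ((2 - 3)*(-5) + 1)**2 = (-1*(-5) + 1)**2 = (5 + 1)**2 = 6**2 = 36)
(43096 + s)*(13090 + J) = (43096 + 43032)*(13090 + 36) = 86128*13126 = 1130516128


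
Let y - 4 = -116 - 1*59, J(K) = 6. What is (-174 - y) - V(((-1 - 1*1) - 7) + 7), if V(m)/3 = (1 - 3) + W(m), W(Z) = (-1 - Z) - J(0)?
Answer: 18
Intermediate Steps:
y = -171 (y = 4 + (-116 - 1*59) = 4 + (-116 - 59) = 4 - 175 = -171)
W(Z) = -7 - Z (W(Z) = (-1 - Z) - 1*6 = (-1 - Z) - 6 = -7 - Z)
V(m) = -27 - 3*m (V(m) = 3*((1 - 3) + (-7 - m)) = 3*(-2 + (-7 - m)) = 3*(-9 - m) = -27 - 3*m)
(-174 - y) - V(((-1 - 1*1) - 7) + 7) = (-174 - 1*(-171)) - (-27 - 3*(((-1 - 1*1) - 7) + 7)) = (-174 + 171) - (-27 - 3*(((-1 - 1) - 7) + 7)) = -3 - (-27 - 3*((-2 - 7) + 7)) = -3 - (-27 - 3*(-9 + 7)) = -3 - (-27 - 3*(-2)) = -3 - (-27 + 6) = -3 - 1*(-21) = -3 + 21 = 18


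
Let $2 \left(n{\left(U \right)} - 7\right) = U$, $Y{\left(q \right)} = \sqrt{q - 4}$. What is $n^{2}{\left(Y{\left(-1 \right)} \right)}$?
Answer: $\frac{\left(14 + i \sqrt{5}\right)^{2}}{4} \approx 47.75 + 15.652 i$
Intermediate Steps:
$Y{\left(q \right)} = \sqrt{-4 + q}$
$n{\left(U \right)} = 7 + \frac{U}{2}$
$n^{2}{\left(Y{\left(-1 \right)} \right)} = \left(7 + \frac{\sqrt{-4 - 1}}{2}\right)^{2} = \left(7 + \frac{\sqrt{-5}}{2}\right)^{2} = \left(7 + \frac{i \sqrt{5}}{2}\right)^{2}$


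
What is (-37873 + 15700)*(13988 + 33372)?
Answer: -1050113280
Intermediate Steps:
(-37873 + 15700)*(13988 + 33372) = -22173*47360 = -1050113280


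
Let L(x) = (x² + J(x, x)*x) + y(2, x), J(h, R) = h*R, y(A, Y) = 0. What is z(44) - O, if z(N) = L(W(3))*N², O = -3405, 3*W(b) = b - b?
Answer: 3405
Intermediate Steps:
W(b) = 0 (W(b) = (b - b)/3 = (⅓)*0 = 0)
J(h, R) = R*h
L(x) = x² + x³ (L(x) = (x² + (x*x)*x) + 0 = (x² + x²*x) + 0 = (x² + x³) + 0 = x² + x³)
z(N) = 0 (z(N) = (0²*(1 + 0))*N² = (0*1)*N² = 0*N² = 0)
z(44) - O = 0 - 1*(-3405) = 0 + 3405 = 3405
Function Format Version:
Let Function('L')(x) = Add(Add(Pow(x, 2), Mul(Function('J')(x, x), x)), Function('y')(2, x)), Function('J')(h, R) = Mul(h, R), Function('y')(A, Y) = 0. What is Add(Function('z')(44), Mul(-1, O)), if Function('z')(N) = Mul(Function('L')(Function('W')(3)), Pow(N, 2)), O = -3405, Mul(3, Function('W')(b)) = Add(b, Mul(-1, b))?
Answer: 3405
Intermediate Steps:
Function('W')(b) = 0 (Function('W')(b) = Mul(Rational(1, 3), Add(b, Mul(-1, b))) = Mul(Rational(1, 3), 0) = 0)
Function('J')(h, R) = Mul(R, h)
Function('L')(x) = Add(Pow(x, 2), Pow(x, 3)) (Function('L')(x) = Add(Add(Pow(x, 2), Mul(Mul(x, x), x)), 0) = Add(Add(Pow(x, 2), Mul(Pow(x, 2), x)), 0) = Add(Add(Pow(x, 2), Pow(x, 3)), 0) = Add(Pow(x, 2), Pow(x, 3)))
Function('z')(N) = 0 (Function('z')(N) = Mul(Mul(Pow(0, 2), Add(1, 0)), Pow(N, 2)) = Mul(Mul(0, 1), Pow(N, 2)) = Mul(0, Pow(N, 2)) = 0)
Add(Function('z')(44), Mul(-1, O)) = Add(0, Mul(-1, -3405)) = Add(0, 3405) = 3405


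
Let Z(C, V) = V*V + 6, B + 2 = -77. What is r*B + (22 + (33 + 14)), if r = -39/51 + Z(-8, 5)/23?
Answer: 8967/391 ≈ 22.934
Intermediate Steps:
B = -79 (B = -2 - 77 = -79)
Z(C, V) = 6 + V² (Z(C, V) = V² + 6 = 6 + V²)
r = 228/391 (r = -39/51 + (6 + 5²)/23 = -39*1/51 + (6 + 25)*(1/23) = -13/17 + 31*(1/23) = -13/17 + 31/23 = 228/391 ≈ 0.58312)
r*B + (22 + (33 + 14)) = (228/391)*(-79) + (22 + (33 + 14)) = -18012/391 + (22 + 47) = -18012/391 + 69 = 8967/391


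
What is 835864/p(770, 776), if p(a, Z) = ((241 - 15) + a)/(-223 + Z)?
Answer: 115558198/249 ≈ 4.6409e+5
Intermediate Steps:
p(a, Z) = (226 + a)/(-223 + Z)
835864/p(770, 776) = 835864/(((226 + 770)/(-223 + 776))) = 835864/((996/553)) = 835864/(((1/553)*996)) = 835864/(996/553) = 835864*(553/996) = 115558198/249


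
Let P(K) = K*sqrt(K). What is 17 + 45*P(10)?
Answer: 17 + 450*sqrt(10) ≈ 1440.0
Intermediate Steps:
P(K) = K**(3/2)
17 + 45*P(10) = 17 + 45*10**(3/2) = 17 + 45*(10*sqrt(10)) = 17 + 450*sqrt(10)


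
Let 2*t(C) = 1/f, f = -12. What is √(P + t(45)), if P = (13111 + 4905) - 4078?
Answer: √2007066/12 ≈ 118.06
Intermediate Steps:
P = 13938 (P = 18016 - 4078 = 13938)
t(C) = -1/24 (t(C) = (½)/(-12) = (½)*(-1/12) = -1/24)
√(P + t(45)) = √(13938 - 1/24) = √(334511/24) = √2007066/12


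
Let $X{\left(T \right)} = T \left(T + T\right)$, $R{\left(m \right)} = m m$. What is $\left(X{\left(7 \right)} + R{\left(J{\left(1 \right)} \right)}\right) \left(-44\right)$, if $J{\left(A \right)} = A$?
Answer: $-4356$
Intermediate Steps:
$R{\left(m \right)} = m^{2}$
$X{\left(T \right)} = 2 T^{2}$ ($X{\left(T \right)} = T 2 T = 2 T^{2}$)
$\left(X{\left(7 \right)} + R{\left(J{\left(1 \right)} \right)}\right) \left(-44\right) = \left(2 \cdot 7^{2} + 1^{2}\right) \left(-44\right) = \left(2 \cdot 49 + 1\right) \left(-44\right) = \left(98 + 1\right) \left(-44\right) = 99 \left(-44\right) = -4356$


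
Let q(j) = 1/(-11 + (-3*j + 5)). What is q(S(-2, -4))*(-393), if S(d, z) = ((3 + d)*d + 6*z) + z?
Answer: -131/28 ≈ -4.6786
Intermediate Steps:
S(d, z) = 7*z + d*(3 + d) (S(d, z) = (d*(3 + d) + 6*z) + z = (6*z + d*(3 + d)) + z = 7*z + d*(3 + d))
q(j) = 1/(-6 - 3*j) (q(j) = 1/(-11 + (5 - 3*j)) = 1/(-6 - 3*j))
q(S(-2, -4))*(-393) = -1/(6 + 3*((-2)**2 + 3*(-2) + 7*(-4)))*(-393) = -1/(6 + 3*(4 - 6 - 28))*(-393) = -1/(6 + 3*(-30))*(-393) = -1/(6 - 90)*(-393) = -1/(-84)*(-393) = -1*(-1/84)*(-393) = (1/84)*(-393) = -131/28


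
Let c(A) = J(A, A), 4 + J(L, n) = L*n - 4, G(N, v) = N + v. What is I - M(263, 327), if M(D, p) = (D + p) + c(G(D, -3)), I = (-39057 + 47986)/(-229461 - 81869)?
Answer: -21227110989/311330 ≈ -68182.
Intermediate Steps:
J(L, n) = -8 + L*n (J(L, n) = -4 + (L*n - 4) = -4 + (-4 + L*n) = -8 + L*n)
c(A) = -8 + A**2 (c(A) = -8 + A*A = -8 + A**2)
I = -8929/311330 (I = 8929/(-311330) = 8929*(-1/311330) = -8929/311330 ≈ -0.028680)
M(D, p) = -8 + D + p + (-3 + D)**2 (M(D, p) = (D + p) + (-8 + (D - 3)**2) = (D + p) + (-8 + (-3 + D)**2) = -8 + D + p + (-3 + D)**2)
I - M(263, 327) = -8929/311330 - (-8 + 263 + 327 + (-3 + 263)**2) = -8929/311330 - (-8 + 263 + 327 + 260**2) = -8929/311330 - (-8 + 263 + 327 + 67600) = -8929/311330 - 1*68182 = -8929/311330 - 68182 = -21227110989/311330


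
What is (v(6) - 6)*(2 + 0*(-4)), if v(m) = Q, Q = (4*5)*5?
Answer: 188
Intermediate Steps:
Q = 100 (Q = 20*5 = 100)
v(m) = 100
(v(6) - 6)*(2 + 0*(-4)) = (100 - 6)*(2 + 0*(-4)) = 94*(2 + 0) = 94*2 = 188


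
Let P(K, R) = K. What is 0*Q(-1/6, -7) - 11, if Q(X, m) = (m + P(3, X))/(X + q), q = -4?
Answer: -11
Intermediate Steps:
Q(X, m) = (3 + m)/(-4 + X) (Q(X, m) = (m + 3)/(X - 4) = (3 + m)/(-4 + X))
0*Q(-1/6, -7) - 11 = 0*((3 - 7)/(-4 - 1/6)) - 11 = 0*(-4/(-4 - 1*⅙)) - 11 = 0*(-4/(-4 - ⅙)) - 11 = 0*(-4/(-25/6)) - 11 = 0*(-6/25*(-4)) - 11 = 0*(24/25) - 11 = 0 - 11 = -11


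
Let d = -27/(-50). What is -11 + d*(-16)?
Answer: -491/25 ≈ -19.640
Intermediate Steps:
d = 27/50 (d = -27*(-1/50) = 27/50 ≈ 0.54000)
-11 + d*(-16) = -11 + (27/50)*(-16) = -11 - 216/25 = -491/25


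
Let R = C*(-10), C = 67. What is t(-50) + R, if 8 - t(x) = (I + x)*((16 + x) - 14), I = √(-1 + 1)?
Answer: -3062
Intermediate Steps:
R = -670 (R = 67*(-10) = -670)
I = 0 (I = √0 = 0)
t(x) = 8 - x*(2 + x) (t(x) = 8 - (0 + x)*((16 + x) - 14) = 8 - x*(2 + x))
t(-50) + R = (8 - 1*(-50)² - 2*(-50)) - 670 = (8 - 1*2500 + 100) - 670 = (8 - 2500 + 100) - 670 = -2392 - 670 = -3062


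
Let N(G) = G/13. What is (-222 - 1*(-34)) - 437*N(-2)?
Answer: -1570/13 ≈ -120.77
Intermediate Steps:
N(G) = G/13 (N(G) = G*(1/13) = G/13)
(-222 - 1*(-34)) - 437*N(-2) = (-222 - 1*(-34)) - 437*(-2)/13 = (-222 + 34) - 437*(-2/13) = -188 + 874/13 = -1570/13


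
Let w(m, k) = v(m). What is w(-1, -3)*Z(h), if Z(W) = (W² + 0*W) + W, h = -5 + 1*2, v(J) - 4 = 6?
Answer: 60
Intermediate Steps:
v(J) = 10 (v(J) = 4 + 6 = 10)
w(m, k) = 10
h = -3 (h = -5 + 2 = -3)
Z(W) = W + W² (Z(W) = (W² + 0) + W = W² + W = W + W²)
w(-1, -3)*Z(h) = 10*(-3*(1 - 3)) = 10*(-3*(-2)) = 10*6 = 60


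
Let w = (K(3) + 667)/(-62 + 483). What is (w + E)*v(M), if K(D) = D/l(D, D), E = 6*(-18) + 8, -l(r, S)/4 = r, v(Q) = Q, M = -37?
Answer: 6132121/1684 ≈ 3641.4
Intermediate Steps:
l(r, S) = -4*r
E = -100 (E = -108 + 8 = -100)
K(D) = -¼ (K(D) = D/((-4*D)) = D*(-1/(4*D)) = -¼)
w = 2667/1684 (w = (-¼ + 667)/(-62 + 483) = (2667/4)/421 = (2667/4)*(1/421) = 2667/1684 ≈ 1.5837)
(w + E)*v(M) = (2667/1684 - 100)*(-37) = -165733/1684*(-37) = 6132121/1684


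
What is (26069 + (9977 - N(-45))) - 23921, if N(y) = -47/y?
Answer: 545578/45 ≈ 12124.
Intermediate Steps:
(26069 + (9977 - N(-45))) - 23921 = (26069 + (9977 - (-47)/(-45))) - 23921 = (26069 + (9977 - (-47)*(-1)/45)) - 23921 = (26069 + (9977 - 1*47/45)) - 23921 = (26069 + (9977 - 47/45)) - 23921 = (26069 + 448918/45) - 23921 = 1622023/45 - 23921 = 545578/45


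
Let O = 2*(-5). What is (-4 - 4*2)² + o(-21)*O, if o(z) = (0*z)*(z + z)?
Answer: 144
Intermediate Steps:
O = -10
o(z) = 0 (o(z) = 0*(2*z) = 0)
(-4 - 4*2)² + o(-21)*O = (-4 - 4*2)² + 0*(-10) = (-4 - 8)² + 0 = (-12)² + 0 = 144 + 0 = 144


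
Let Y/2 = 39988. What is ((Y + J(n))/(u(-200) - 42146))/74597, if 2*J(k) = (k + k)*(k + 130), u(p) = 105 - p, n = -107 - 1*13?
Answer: -78776/3121213077 ≈ -2.5239e-5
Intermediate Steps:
n = -120 (n = -107 - 13 = -120)
Y = 79976 (Y = 2*39988 = 79976)
J(k) = k*(130 + k) (J(k) = ((k + k)*(k + 130))/2 = ((2*k)*(130 + k))/2 = (2*k*(130 + k))/2 = k*(130 + k))
((Y + J(n))/(u(-200) - 42146))/74597 = ((79976 - 120*(130 - 120))/((105 - 1*(-200)) - 42146))/74597 = ((79976 - 120*10)/((105 + 200) - 42146))*(1/74597) = ((79976 - 1200)/(305 - 42146))*(1/74597) = (78776/(-41841))*(1/74597) = (78776*(-1/41841))*(1/74597) = -78776/41841*1/74597 = -78776/3121213077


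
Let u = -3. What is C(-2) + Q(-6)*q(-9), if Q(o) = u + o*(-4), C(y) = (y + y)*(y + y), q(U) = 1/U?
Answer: 41/3 ≈ 13.667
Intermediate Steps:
C(y) = 4*y² (C(y) = (2*y)*(2*y) = 4*y²)
Q(o) = -3 - 4*o (Q(o) = -3 + o*(-4) = -3 - 4*o)
C(-2) + Q(-6)*q(-9) = 4*(-2)² + (-3 - 4*(-6))/(-9) = 4*4 + (-3 + 24)*(-⅑) = 16 + 21*(-⅑) = 16 - 7/3 = 41/3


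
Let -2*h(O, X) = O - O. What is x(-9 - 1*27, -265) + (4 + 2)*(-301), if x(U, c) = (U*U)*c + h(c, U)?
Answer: -345246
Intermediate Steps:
h(O, X) = 0 (h(O, X) = -(O - O)/2 = -½*0 = 0)
x(U, c) = c*U² (x(U, c) = (U*U)*c + 0 = U²*c + 0 = c*U² + 0 = c*U²)
x(-9 - 1*27, -265) + (4 + 2)*(-301) = -265*(-9 - 1*27)² + (4 + 2)*(-301) = -265*(-9 - 27)² + 6*(-301) = -265*(-36)² - 1806 = -265*1296 - 1806 = -343440 - 1806 = -345246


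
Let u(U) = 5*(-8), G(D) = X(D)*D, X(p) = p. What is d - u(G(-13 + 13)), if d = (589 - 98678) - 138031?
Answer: -236080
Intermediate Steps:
G(D) = D**2 (G(D) = D*D = D**2)
u(U) = -40
d = -236120 (d = -98089 - 138031 = -236120)
d - u(G(-13 + 13)) = -236120 - 1*(-40) = -236120 + 40 = -236080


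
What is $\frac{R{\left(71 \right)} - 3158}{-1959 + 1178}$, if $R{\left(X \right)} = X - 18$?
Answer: $\frac{3105}{781} \approx 3.9757$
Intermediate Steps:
$R{\left(X \right)} = -18 + X$
$\frac{R{\left(71 \right)} - 3158}{-1959 + 1178} = \frac{\left(-18 + 71\right) - 3158}{-1959 + 1178} = \frac{53 - 3158}{-781} = \left(-3105\right) \left(- \frac{1}{781}\right) = \frac{3105}{781}$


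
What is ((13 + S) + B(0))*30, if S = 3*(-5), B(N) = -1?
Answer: -90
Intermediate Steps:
S = -15
((13 + S) + B(0))*30 = ((13 - 15) - 1)*30 = (-2 - 1)*30 = -3*30 = -90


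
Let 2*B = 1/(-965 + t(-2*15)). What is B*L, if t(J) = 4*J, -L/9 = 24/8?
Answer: 27/2170 ≈ 0.012442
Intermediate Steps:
L = -27 (L = -216/8 = -9*3 = -27)
B = -1/2170 (B = 1/(2*(-965 + 4*(-2*15))) = 1/(2*(-965 + 4*(-30))) = 1/(2*(-965 - 120)) = (½)/(-1085) = (½)*(-1/1085) = -1/2170 ≈ -0.00046083)
B*L = -1/2170*(-27) = 27/2170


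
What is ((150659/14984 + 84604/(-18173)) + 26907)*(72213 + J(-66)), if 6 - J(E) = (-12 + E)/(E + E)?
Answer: 11643335311823886475/5990693104 ≈ 1.9436e+9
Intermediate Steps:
J(E) = 6 - (-12 + E)/(2*E) (J(E) = 6 - (-12 + E)/(E + E) = 6 - (-12 + E)/(2*E))
((150659/14984 + 84604/(-18173)) + 26907)*(72213 + J(-66)) = ((150659/14984 + 84604/(-18173)) + 26907)*(72213 + (11/2 + 6/(-66))) = ((150659*(1/14984) + 84604*(-1/18173)) + 26907)*(72213 + (11/2 + 6*(-1/66))) = ((150659/14984 - 84604/18173) + 26907)*(72213 + (11/2 - 1/11)) = (1470219671/272304232 + 26907)*(72213 + 119/22) = (7328360190095/272304232)*(1588805/22) = 11643335311823886475/5990693104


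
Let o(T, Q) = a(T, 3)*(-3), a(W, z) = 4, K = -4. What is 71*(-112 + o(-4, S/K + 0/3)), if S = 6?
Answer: -8804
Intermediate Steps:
o(T, Q) = -12 (o(T, Q) = 4*(-3) = -12)
71*(-112 + o(-4, S/K + 0/3)) = 71*(-112 - 12) = 71*(-124) = -8804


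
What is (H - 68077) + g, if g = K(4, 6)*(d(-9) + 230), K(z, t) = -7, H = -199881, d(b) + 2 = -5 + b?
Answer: -269456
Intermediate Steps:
d(b) = -7 + b (d(b) = -2 + (-5 + b) = -7 + b)
g = -1498 (g = -7*((-7 - 9) + 230) = -7*(-16 + 230) = -7*214 = -1498)
(H - 68077) + g = (-199881 - 68077) - 1498 = -267958 - 1498 = -269456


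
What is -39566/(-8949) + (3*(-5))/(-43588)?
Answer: 1724737043/390069012 ≈ 4.4216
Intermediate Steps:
-39566/(-8949) + (3*(-5))/(-43588) = -39566*(-1/8949) - 15*(-1/43588) = 39566/8949 + 15/43588 = 1724737043/390069012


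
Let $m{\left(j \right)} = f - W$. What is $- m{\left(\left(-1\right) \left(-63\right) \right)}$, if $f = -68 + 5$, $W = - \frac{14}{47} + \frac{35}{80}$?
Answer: $\frac{47481}{752} \approx 63.14$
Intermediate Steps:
$W = \frac{105}{752}$ ($W = \left(-14\right) \frac{1}{47} + 35 \cdot \frac{1}{80} = - \frac{14}{47} + \frac{7}{16} = \frac{105}{752} \approx 0.13963$)
$f = -63$
$m{\left(j \right)} = - \frac{47481}{752}$ ($m{\left(j \right)} = -63 - \frac{105}{752} = - \frac{47481}{752}$)
$- m{\left(\left(-1\right) \left(-63\right) \right)} = \left(-1\right) \left(- \frac{47481}{752}\right) = \frac{47481}{752}$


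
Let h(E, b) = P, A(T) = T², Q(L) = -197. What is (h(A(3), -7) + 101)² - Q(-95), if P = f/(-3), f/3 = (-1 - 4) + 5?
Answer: 10398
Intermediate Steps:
f = 0 (f = 3*((-1 - 4) + 5) = 3*(-5 + 5) = 3*0 = 0)
P = 0 (P = 0/(-3) = 0*(-⅓) = 0)
h(E, b) = 0
(h(A(3), -7) + 101)² - Q(-95) = (0 + 101)² - 1*(-197) = 101² + 197 = 10201 + 197 = 10398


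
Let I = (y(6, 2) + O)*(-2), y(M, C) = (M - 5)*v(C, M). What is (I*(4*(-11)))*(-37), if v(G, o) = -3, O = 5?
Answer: -6512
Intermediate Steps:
y(M, C) = 15 - 3*M (y(M, C) = (M - 5)*(-3) = (-5 + M)*(-3) = 15 - 3*M)
I = -4 (I = ((15 - 3*6) + 5)*(-2) = ((15 - 18) + 5)*(-2) = (-3 + 5)*(-2) = 2*(-2) = -4)
(I*(4*(-11)))*(-37) = -16*(-11)*(-37) = -4*(-44)*(-37) = 176*(-37) = -6512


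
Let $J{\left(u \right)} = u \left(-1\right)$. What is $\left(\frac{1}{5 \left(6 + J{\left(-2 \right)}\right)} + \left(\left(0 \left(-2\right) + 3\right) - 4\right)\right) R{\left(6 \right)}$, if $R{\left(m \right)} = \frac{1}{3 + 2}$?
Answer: $- \frac{39}{200} \approx -0.195$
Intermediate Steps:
$R{\left(m \right)} = \frac{1}{5}$
$J{\left(u \right)} = - u$
$\left(\frac{1}{5 \left(6 + J{\left(-2 \right)}\right)} + \left(\left(0 \left(-2\right) + 3\right) - 4\right)\right) R{\left(6 \right)} = \left(\frac{1}{5 \left(6 - -2\right)} + \left(\left(0 \left(-2\right) + 3\right) - 4\right)\right) \frac{1}{5} = \left(\frac{1}{5 \left(6 + 2\right)} + \left(\left(0 + 3\right) - 4\right)\right) \frac{1}{5} = \left(\frac{1}{5 \cdot 8} + \left(3 - 4\right)\right) \frac{1}{5} = \left(\frac{1}{40} - 1\right) \frac{1}{5} = \left(- \frac{39}{40}\right) \frac{1}{5} = - \frac{39}{200}$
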